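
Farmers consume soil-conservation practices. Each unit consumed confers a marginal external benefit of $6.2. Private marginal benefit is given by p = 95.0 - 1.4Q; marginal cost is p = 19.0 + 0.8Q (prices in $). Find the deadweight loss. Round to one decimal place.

Market equilibrium (private): 19.0 + 0.8Q = 95.0 - 1.4Q → Q_m = 34.5455.
Social marginal benefit = demand + MEB = 101.2 - 1.4Q.
Set SMB = MC: 101.2 - 1.4Q = 19.0 + 0.8Q → Q* = 37.3636.
Between Q* and Q_m the wedge SMB − MC runs linearly from 0 to MEB(Q_m), so the loss is a triangle.
DWL = ½ × 2.8181 × 6.2000 = 8.7361.

DWL = $8.7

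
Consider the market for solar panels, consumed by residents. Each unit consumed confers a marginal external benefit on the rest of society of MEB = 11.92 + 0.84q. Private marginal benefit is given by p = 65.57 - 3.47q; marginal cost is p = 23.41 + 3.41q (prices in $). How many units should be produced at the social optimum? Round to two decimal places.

Social marginal benefit = demand + MEB = 77.49 - 2.63q.
Set SMB = MC: 77.49 - 2.63q = 23.41 + 3.41q → q* = 8.9536.

q* = 8.95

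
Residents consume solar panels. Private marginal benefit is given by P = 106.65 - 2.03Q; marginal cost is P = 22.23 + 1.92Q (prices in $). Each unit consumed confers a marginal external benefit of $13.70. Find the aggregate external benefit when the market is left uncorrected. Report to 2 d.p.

Market equilibrium (private): 22.23 + 1.92Q = 106.65 - 2.03Q → Q_m = 21.3722.
Total external benefit = MEB × Q_m = 13.70 × 21.3722 = 292.7991.

$292.80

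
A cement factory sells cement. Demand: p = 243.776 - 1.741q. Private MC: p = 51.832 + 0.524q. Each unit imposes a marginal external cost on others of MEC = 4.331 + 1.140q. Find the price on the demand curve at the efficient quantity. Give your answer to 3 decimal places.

Social marginal cost = private MC + MEC = 56.163 + 1.664q.
Set SMC = demand: 56.163 + 1.664q = 243.776 - 1.741q → q* = 55.0993.
Consumer price on the demand curve at q*: 243.776 − 1.741×55.0993 = 147.8481.

P = 147.848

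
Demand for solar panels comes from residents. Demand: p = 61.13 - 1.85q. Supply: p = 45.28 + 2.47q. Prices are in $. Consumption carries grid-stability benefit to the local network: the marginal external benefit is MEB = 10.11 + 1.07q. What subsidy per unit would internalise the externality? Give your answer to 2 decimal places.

Social marginal benefit = demand + MEB = 71.24 - 0.78q.
Set SMB = MC: 71.24 - 0.78q = 45.28 + 2.47q → q* = 7.9877.
The Pigouvian subsidy equals MEB at q*: 10.11 + 1.07×7.9877 = 18.6568.

subsidy = $18.66 per unit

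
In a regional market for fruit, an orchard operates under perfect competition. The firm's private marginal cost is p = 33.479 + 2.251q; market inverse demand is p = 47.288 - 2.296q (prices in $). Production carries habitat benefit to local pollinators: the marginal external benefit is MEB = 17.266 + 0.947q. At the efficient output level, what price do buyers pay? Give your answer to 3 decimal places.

P = $27.469

Social marginal cost = private MC − MEB = 16.213 + 1.304q.
Set SMC = demand: 16.213 + 1.304q = 47.288 - 2.296q → q* = 8.6319.
Consumer price on the demand curve at q*: 47.288 − 2.296×8.6319 = 27.4692.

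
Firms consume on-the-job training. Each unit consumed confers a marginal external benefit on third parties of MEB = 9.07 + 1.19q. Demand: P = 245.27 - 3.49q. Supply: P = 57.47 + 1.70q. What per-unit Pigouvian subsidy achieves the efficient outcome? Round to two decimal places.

Social marginal benefit = demand + MEB = 254.34 - 2.30q.
Set SMB = MC: 254.34 - 2.30q = 57.47 + 1.70q → q* = 49.2175.
The Pigouvian subsidy equals MEB at q*: 9.07 + 1.19×49.2175 = 67.6388.

subsidy = 67.64 per unit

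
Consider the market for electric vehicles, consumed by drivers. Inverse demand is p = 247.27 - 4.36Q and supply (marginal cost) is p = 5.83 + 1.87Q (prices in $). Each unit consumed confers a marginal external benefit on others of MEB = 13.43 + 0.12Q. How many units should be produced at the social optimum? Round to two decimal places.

Q* = 41.71

Social marginal benefit = demand + MEB = 260.70 - 4.24Q.
Set SMB = MC: 260.70 - 4.24Q = 5.83 + 1.87Q → Q* = 41.7136.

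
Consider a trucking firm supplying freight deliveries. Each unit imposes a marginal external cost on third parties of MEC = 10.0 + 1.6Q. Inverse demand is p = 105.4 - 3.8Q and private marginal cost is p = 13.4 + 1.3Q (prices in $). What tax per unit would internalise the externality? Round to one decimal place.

Social marginal cost = private MC + MEC = 23.4 + 2.9Q.
Set SMC = demand: 23.4 + 2.9Q = 105.4 - 3.8Q → Q* = 12.2388.
The Pigouvian tax equals MEC at Q*: 10.0 + 1.6×12.2388 = 29.5821.

tax = $29.6 per unit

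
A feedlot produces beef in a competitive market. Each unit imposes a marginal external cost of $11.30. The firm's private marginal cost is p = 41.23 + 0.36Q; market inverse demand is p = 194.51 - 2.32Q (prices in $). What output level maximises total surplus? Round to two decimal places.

Social marginal cost = private MC + MEC = 52.53 + 0.36Q.
Set SMC = demand: 52.53 + 0.36Q = 194.51 - 2.32Q → Q* = 52.9776.

Q* = 52.98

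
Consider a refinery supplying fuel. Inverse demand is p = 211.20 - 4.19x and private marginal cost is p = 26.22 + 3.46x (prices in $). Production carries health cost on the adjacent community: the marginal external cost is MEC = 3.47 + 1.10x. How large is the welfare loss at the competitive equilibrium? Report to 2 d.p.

DWL = $51.66

Market equilibrium (private): 26.22 + 3.46x = 211.20 - 4.19x → x_m = 24.1804.
Social marginal cost = private MC + MEC = 29.69 + 4.56x.
Set SMC = demand: 29.69 + 4.56x = 211.20 - 4.19x → x* = 20.7440.
Height of the DWL triangle at x_m is SMC(x_m) − demand(x_m) = MEC(x_m) = 30.0684.
DWL = ½ × 3.4364 × 30.0684 = 51.6635.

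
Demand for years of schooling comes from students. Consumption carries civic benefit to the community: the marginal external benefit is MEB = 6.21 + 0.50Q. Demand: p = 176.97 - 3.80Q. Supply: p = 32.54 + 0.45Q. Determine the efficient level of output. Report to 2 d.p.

Social marginal benefit = demand + MEB = 183.18 - 3.30Q.
Set SMB = MC: 183.18 - 3.30Q = 32.54 + 0.45Q → Q* = 40.1707.

Q* = 40.17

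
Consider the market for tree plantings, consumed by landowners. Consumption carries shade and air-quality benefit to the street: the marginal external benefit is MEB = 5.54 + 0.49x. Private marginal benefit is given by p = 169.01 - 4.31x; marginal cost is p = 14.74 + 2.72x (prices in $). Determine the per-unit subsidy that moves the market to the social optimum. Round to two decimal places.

Social marginal benefit = demand + MEB = 174.55 - 3.82x.
Set SMB = MC: 174.55 - 3.82x = 14.74 + 2.72x → x* = 24.4358.
The Pigouvian subsidy equals MEB at x*: 5.54 + 0.49×24.4358 = 17.5135.

subsidy = $17.51 per unit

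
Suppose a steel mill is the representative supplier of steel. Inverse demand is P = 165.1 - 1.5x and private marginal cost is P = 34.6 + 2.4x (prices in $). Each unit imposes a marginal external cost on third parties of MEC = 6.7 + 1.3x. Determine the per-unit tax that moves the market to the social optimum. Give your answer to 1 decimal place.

Social marginal cost = private MC + MEC = 41.3 + 3.7x.
Set SMC = demand: 41.3 + 3.7x = 165.1 - 1.5x → x* = 23.8077.
The Pigouvian tax equals MEC at x*: 6.7 + 1.3×23.8077 = 37.6500.

tax = $37.7 per unit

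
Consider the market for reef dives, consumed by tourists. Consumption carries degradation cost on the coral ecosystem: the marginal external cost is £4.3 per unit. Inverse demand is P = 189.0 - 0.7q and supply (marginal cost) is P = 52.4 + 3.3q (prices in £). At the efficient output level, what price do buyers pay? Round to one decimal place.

Social marginal benefit = demand − MEC = 184.7 - 0.7q.
Set SMB = MC: 184.7 - 0.7q = 52.4 + 3.3q → q* = 33.0750.
Consumer price on the demand curve at q*: 189.0 − 0.7×33.0750 = 165.8475.

P = £165.8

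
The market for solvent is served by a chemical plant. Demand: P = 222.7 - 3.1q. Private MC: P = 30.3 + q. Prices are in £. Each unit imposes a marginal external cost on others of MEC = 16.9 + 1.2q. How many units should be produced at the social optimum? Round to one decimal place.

q* = 33.1

Social marginal cost = private MC + MEC = 47.2 + 2.2q.
Set SMC = demand: 47.2 + 2.2q = 222.7 - 3.1q → q* = 33.1132.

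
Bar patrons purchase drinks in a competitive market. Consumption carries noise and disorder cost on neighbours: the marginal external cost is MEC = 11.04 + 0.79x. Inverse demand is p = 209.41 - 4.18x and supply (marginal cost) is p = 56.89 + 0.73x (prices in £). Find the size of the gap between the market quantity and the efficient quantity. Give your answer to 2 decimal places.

6.24 units

Market equilibrium (private): 56.89 + 0.73x = 209.41 - 4.18x → x_m = 31.0631.
Social marginal benefit = demand − MEC = 198.37 - 4.97x.
Set SMB = MC: 198.37 - 4.97x = 56.89 + 0.73x → x* = 24.8211.
Gap = |31.0631 − 24.8211| = 6.2420.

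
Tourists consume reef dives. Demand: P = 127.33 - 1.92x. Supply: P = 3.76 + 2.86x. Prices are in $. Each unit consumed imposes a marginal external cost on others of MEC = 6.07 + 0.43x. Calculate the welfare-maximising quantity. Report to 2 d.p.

Social marginal benefit = demand − MEC = 121.26 - 2.35x.
Set SMB = MC: 121.26 - 2.35x = 3.76 + 2.86x → x* = 22.5528.

x* = 22.55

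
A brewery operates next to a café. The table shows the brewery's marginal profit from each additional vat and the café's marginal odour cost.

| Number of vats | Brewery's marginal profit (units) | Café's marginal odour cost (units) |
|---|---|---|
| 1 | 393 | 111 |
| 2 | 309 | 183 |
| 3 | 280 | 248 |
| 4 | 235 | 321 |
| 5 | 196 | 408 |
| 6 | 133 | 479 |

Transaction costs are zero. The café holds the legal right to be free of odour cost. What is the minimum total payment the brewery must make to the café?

542

Efficient level: marginal profit ≥ marginal odour cost through level 3, so k* = 3.
With the café holding the right, the brewery must at least compensate total damage at k*: 111 + 183 + 248 = 542.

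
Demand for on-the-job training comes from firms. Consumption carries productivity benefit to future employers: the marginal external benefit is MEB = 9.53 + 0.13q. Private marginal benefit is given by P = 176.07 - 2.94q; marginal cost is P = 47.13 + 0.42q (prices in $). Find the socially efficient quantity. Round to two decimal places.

q* = 42.87

Social marginal benefit = demand + MEB = 185.60 - 2.81q.
Set SMB = MC: 185.60 - 2.81q = 47.13 + 0.42q → q* = 42.8700.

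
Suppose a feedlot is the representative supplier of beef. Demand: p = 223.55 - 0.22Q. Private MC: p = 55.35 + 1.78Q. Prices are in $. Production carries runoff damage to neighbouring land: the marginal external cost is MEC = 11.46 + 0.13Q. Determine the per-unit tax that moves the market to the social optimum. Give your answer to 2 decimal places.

Social marginal cost = private MC + MEC = 66.81 + 1.91Q.
Set SMC = demand: 66.81 + 1.91Q = 223.55 - 0.22Q → Q* = 73.5869.
The Pigouvian tax equals MEC at Q*: 11.46 + 0.13×73.5869 = 21.0263.

tax = $21.03 per unit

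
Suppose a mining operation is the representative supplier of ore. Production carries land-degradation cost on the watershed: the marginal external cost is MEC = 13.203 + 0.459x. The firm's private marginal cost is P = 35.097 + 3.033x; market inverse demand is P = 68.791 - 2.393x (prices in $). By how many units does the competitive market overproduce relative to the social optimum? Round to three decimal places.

2.728 units

Market equilibrium (private): 35.097 + 3.033x = 68.791 - 2.393x → x_m = 6.2097.
Social marginal cost = private MC + MEC = 48.300 + 3.492x.
Set SMC = demand: 48.300 + 3.492x = 68.791 - 2.393x → x* = 3.4819.
Gap = |6.2097 − 3.4819| = 2.7278.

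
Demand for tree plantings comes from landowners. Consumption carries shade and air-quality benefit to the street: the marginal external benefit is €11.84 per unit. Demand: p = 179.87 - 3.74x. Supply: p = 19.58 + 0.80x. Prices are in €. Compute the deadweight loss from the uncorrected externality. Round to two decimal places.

DWL = €15.44

Market equilibrium (private): 19.58 + 0.80x = 179.87 - 3.74x → x_m = 35.3062.
Social marginal benefit = demand + MEB = 191.71 - 3.74x.
Set SMB = MC: 191.71 - 3.74x = 19.58 + 0.80x → x* = 37.9141.
The loss is the area between SMB and MC from x* to x_m; with linear curves that's a triangle of height MEB(x_m).
DWL = ½ × 2.6079 × 11.8400 = 15.4388.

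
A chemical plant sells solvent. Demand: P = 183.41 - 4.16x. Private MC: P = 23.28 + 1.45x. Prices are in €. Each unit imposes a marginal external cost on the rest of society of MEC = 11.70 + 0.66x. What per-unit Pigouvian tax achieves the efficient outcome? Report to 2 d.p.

tax = €27.32 per unit

Social marginal cost = private MC + MEC = 34.98 + 2.11x.
Set SMC = demand: 34.98 + 2.11x = 183.41 - 4.16x → x* = 23.6730.
The Pigouvian tax equals MEC at x*: 11.70 + 0.66×23.6730 = 27.3242.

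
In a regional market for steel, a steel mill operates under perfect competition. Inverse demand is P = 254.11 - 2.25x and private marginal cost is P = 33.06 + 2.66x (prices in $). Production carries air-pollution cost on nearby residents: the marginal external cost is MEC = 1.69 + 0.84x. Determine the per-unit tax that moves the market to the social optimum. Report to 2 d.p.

Social marginal cost = private MC + MEC = 34.75 + 3.50x.
Set SMC = demand: 34.75 + 3.50x = 254.11 - 2.25x → x* = 38.1496.
The Pigouvian tax equals MEC at x*: 1.69 + 0.84×38.1496 = 33.7357.

tax = $33.74 per unit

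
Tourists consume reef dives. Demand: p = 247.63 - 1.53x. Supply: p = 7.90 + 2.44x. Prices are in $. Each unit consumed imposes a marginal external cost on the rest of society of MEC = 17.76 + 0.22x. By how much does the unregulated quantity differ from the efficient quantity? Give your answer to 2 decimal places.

7.41 units

Market equilibrium (private): 7.90 + 2.44x = 247.63 - 1.53x → x_m = 60.3854.
Social marginal benefit = demand − MEC = 229.87 - 1.75x.
Set SMB = MC: 229.87 - 1.75x = 7.90 + 2.44x → x* = 52.9761.
Gap = |60.3854 − 52.9761| = 7.4093.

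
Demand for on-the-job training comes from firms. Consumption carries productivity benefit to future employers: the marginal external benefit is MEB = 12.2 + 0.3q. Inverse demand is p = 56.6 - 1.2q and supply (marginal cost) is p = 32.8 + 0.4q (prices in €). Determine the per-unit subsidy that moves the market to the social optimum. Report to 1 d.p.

subsidy = €20.5 per unit

Social marginal benefit = demand + MEB = 68.8 - 0.9q.
Set SMB = MC: 68.8 - 0.9q = 32.8 + 0.4q → q* = 27.6923.
The Pigouvian subsidy equals MEB at q*: 12.2 + 0.3×27.6923 = 20.5077.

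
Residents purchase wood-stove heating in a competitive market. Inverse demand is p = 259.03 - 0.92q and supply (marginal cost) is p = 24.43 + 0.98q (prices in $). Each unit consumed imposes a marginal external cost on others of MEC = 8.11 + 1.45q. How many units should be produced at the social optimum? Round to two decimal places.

Social marginal benefit = demand − MEC = 250.92 - 2.37q.
Set SMB = MC: 250.92 - 2.37q = 24.43 + 0.98q → q* = 67.6090.

q* = 67.61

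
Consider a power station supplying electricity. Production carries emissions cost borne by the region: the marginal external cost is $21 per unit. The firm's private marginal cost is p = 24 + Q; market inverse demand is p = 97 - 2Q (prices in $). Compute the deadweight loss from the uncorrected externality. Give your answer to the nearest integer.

Market equilibrium (private): 24 + Q = 97 - 2Q → Q_m = 24.3333.
Social marginal cost = private MC + MEC = 45 + Q.
Set SMC = demand: 45 + Q = 97 - 2Q → Q* = 17.3333.
Between Q* and Q_m the wedge SMC − demand runs linearly from 0 to MEC(Q_m), so the loss is a triangle.
DWL = ½ × 7.0000 × 21.0000 = 73.5000.

DWL = $74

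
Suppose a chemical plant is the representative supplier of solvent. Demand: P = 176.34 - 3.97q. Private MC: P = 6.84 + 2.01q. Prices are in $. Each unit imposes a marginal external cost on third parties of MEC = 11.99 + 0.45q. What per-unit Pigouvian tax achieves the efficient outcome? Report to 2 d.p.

Social marginal cost = private MC + MEC = 18.83 + 2.46q.
Set SMC = demand: 18.83 + 2.46q = 176.34 - 3.97q → q* = 24.4961.
The Pigouvian tax equals MEC at q*: 11.99 + 0.45×24.4961 = 23.0132.

tax = $23.01 per unit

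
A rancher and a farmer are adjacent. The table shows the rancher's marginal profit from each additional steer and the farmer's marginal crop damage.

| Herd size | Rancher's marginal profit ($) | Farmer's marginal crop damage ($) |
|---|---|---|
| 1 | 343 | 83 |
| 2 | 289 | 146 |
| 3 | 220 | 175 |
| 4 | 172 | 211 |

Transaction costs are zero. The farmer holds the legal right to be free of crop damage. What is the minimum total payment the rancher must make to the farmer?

Efficient level: marginal profit ≥ marginal crop damage through level 3, so k* = 3.
With the farmer holding the right, the rancher must at least compensate total damage at k*: 83 + 146 + 175 = 404.

$404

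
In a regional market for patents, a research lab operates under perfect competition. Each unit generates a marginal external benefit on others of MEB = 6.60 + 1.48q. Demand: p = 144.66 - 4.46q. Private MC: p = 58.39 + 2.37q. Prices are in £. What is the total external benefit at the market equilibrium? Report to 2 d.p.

£201.43

Market equilibrium (private): 58.39 + 2.37q = 144.66 - 4.46q → q_m = 12.6310.
Total external benefit = ∫₀^{q_m} (6.60 + 1.48q) dq = 6.60×12.6310 + ½×1.48×12.6310² = 201.4258.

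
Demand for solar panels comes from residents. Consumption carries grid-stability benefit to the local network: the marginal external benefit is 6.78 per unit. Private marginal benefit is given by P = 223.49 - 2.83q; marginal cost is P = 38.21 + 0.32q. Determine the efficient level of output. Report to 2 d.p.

Social marginal benefit = demand + MEB = 230.27 - 2.83q.
Set SMB = MC: 230.27 - 2.83q = 38.21 + 0.32q → q* = 60.9714.

q* = 60.97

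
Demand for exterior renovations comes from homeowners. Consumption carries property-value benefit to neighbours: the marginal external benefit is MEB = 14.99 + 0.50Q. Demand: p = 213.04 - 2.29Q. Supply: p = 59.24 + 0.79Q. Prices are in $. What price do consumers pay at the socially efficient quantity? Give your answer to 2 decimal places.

Social marginal benefit = demand + MEB = 228.03 - 1.79Q.
Set SMB = MC: 228.03 - 1.79Q = 59.24 + 0.79Q → Q* = 65.4225.
Consumer price on the demand curve at Q*: 213.04 − 2.29×65.4225 = 63.2225.

P = $63.22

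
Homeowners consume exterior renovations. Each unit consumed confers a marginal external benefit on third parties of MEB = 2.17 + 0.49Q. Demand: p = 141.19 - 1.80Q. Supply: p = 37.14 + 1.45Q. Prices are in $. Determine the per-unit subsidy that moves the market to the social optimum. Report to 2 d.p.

Social marginal benefit = demand + MEB = 143.36 - 1.31Q.
Set SMB = MC: 143.36 - 1.31Q = 37.14 + 1.45Q → Q* = 38.4855.
The Pigouvian subsidy equals MEB at Q*: 2.17 + 0.49×38.4855 = 21.0279.

subsidy = $21.03 per unit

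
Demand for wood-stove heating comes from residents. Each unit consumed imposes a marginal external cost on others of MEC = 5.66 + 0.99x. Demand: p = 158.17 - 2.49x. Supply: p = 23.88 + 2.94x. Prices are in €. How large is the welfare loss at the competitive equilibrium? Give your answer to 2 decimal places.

DWL = €70.77

Market equilibrium (private): 23.88 + 2.94x = 158.17 - 2.49x → x_m = 24.7311.
Social marginal benefit = demand − MEC = 152.51 - 3.48x.
Set SMB = MC: 152.51 - 3.48x = 23.88 + 2.94x → x* = 20.0358.
Height of the DWL triangle at x_m is MC(x_m) − SMB(x_m) = MEC(x_m) = 30.1438.
DWL = ½ × 4.6953 × 30.1438 = 70.7671.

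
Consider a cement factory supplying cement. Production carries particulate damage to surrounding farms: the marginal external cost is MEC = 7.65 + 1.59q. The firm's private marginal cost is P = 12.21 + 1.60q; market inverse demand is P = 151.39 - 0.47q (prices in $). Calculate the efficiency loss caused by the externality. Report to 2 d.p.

Market equilibrium (private): 12.21 + 1.60q = 151.39 - 0.47q → q_m = 67.2367.
Social marginal cost = private MC + MEC = 19.86 + 3.19q.
Set SMC = demand: 19.86 + 3.19q = 151.39 - 0.47q → q* = 35.9372.
The welfare-loss triangle has base |q_m − q*| and height MEC(q_m) (the vertical gap between SMC and demand is zero at q* and MEC at q_m).
DWL = ½ × 31.2995 × 114.5564 = 1792.7790.

DWL = $1792.78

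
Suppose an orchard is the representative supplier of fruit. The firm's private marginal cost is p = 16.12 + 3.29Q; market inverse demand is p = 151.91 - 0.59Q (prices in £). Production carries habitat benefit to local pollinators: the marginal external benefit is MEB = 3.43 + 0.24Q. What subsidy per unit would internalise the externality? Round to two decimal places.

Social marginal cost = private MC − MEB = 12.69 + 3.05Q.
Set SMC = demand: 12.69 + 3.05Q = 151.91 - 0.59Q → Q* = 38.2473.
The Pigouvian subsidy equals MEB at Q*: 3.43 + 0.24×38.2473 = 12.6094.

subsidy = £12.61 per unit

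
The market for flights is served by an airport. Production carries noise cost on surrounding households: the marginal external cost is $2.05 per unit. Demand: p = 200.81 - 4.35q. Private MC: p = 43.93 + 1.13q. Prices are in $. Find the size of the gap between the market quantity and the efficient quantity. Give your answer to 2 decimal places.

0.37 units

Market equilibrium (private): 43.93 + 1.13q = 200.81 - 4.35q → q_m = 28.6277.
Social marginal cost = private MC + MEC = 45.98 + 1.13q.
Set SMC = demand: 45.98 + 1.13q = 200.81 - 4.35q → q* = 28.2536.
Gap = |28.6277 − 28.2536| = 0.3741.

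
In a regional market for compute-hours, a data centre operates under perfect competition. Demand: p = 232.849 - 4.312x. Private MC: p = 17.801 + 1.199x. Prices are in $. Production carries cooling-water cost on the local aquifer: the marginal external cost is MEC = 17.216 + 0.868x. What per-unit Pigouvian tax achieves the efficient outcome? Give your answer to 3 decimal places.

tax = $44.135 per unit

Social marginal cost = private MC + MEC = 35.017 + 2.067x.
Set SMC = demand: 35.017 + 2.067x = 232.849 - 4.312x → x* = 31.0130.
The Pigouvian tax equals MEC at x*: 17.216 + 0.868×31.0130 = 44.1353.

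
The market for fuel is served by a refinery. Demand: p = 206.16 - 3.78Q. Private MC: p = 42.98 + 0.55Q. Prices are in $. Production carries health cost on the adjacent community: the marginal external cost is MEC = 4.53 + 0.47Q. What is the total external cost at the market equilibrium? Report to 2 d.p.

Market equilibrium (private): 42.98 + 0.55Q = 206.16 - 3.78Q → Q_m = 37.6859.
Total external cost = ∫₀^{Q_m} (4.53 + 0.47Q) dQ = 4.53×37.6859 + ½×0.47×37.6859² = 504.4705.

$504.47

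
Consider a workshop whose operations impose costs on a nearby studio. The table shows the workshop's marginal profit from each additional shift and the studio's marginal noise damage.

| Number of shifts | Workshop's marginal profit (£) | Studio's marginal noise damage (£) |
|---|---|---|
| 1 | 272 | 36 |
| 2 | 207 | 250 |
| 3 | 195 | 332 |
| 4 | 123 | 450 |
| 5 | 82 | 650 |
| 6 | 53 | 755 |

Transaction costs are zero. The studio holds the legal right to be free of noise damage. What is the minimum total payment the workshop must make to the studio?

Efficient level: marginal profit ≥ marginal noise damage through level 1, so k* = 1.
With the studio holding the right, the workshop must at least compensate total damage at k*: 36 = 36.

£36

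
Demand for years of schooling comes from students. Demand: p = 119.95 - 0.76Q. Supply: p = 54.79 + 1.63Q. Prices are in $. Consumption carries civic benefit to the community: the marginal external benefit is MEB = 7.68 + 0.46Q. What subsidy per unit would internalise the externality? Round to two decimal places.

Social marginal benefit = demand + MEB = 127.63 - 0.30Q.
Set SMB = MC: 127.63 - 0.30Q = 54.79 + 1.63Q → Q* = 37.7409.
The Pigouvian subsidy equals MEB at Q*: 7.68 + 0.46×37.7409 = 25.0408.

subsidy = $25.04 per unit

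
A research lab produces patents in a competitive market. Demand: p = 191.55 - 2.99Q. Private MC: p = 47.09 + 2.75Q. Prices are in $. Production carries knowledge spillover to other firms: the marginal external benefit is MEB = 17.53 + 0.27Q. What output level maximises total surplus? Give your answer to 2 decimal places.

Q* = 29.61

Social marginal cost = private MC − MEB = 29.56 + 2.48Q.
Set SMC = demand: 29.56 + 2.48Q = 191.55 - 2.99Q → Q* = 29.6143.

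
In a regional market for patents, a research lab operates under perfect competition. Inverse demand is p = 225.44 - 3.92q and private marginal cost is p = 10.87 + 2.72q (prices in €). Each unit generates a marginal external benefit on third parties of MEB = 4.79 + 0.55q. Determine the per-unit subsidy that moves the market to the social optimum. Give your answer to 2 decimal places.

Social marginal cost = private MC − MEB = 6.08 + 2.17q.
Set SMC = demand: 6.08 + 2.17q = 225.44 - 3.92q → q* = 36.0197.
The Pigouvian subsidy equals MEB at q*: 4.79 + 0.55×36.0197 = 24.6008.

subsidy = €24.60 per unit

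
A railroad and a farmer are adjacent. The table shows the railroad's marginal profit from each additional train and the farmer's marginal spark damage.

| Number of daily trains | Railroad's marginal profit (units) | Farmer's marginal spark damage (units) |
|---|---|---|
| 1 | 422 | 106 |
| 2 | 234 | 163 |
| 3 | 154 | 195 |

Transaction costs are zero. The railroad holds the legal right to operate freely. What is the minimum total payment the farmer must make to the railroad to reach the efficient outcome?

154

Left alone the railroad would choose level 3 (marginal profit stays positive).
Efficient level: k* = 2 (marginal profit ≥ marginal spark damage through 2).
The farmer must at least cover the railroad's forgone profit from cutting 3→2: 154 = 154.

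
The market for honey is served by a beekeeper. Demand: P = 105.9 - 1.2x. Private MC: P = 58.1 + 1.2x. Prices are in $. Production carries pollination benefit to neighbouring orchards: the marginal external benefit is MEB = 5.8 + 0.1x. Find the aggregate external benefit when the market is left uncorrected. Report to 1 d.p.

Market equilibrium (private): 58.1 + 1.2x = 105.9 - 1.2x → x_m = 19.9167.
Total external benefit = ∫₀^{x_m} (5.8 + 0.1x) dx = 5.8×19.9167 + ½×0.1×19.9167² = 135.3506.

$135.4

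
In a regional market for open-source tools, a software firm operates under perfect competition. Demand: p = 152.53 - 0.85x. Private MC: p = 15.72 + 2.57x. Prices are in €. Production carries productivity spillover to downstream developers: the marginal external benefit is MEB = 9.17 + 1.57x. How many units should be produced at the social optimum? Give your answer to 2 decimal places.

x* = 78.91

Social marginal cost = private MC − MEB = 6.55 + x.
Set SMC = demand: 6.55 + x = 152.53 - 0.85x → x* = 78.9081.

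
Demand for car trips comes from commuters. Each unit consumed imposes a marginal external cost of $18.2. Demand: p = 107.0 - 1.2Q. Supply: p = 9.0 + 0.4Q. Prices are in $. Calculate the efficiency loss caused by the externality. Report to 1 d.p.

Market equilibrium (private): 9.0 + 0.4Q = 107.0 - 1.2Q → Q_m = 61.2500.
Social marginal benefit = demand − MEC = 88.8 - 1.2Q.
Set SMB = MC: 88.8 - 1.2Q = 9.0 + 0.4Q → Q* = 49.8750.
Height of the DWL triangle at Q_m is MC(Q_m) − SMB(Q_m) = MEC(Q_m) = 18.2000.
DWL = ½ × 11.3750 × 18.2000 = 103.5125.

DWL = $103.5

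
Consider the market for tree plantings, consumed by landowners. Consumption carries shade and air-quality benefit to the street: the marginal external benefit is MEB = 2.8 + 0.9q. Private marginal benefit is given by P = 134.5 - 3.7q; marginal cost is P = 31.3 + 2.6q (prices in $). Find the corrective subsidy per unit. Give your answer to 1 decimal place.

subsidy = $20.5 per unit

Social marginal benefit = demand + MEB = 137.3 - 2.8q.
Set SMB = MC: 137.3 - 2.8q = 31.3 + 2.6q → q* = 19.6296.
The Pigouvian subsidy equals MEB at q*: 2.8 + 0.9×19.6296 = 20.4666.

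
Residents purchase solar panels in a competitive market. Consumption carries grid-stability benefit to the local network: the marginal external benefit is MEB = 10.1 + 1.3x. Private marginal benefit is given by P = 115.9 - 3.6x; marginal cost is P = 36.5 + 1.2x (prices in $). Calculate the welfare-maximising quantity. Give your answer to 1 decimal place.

x* = 25.6

Social marginal benefit = demand + MEB = 126.0 - 2.3x.
Set SMB = MC: 126.0 - 2.3x = 36.5 + 1.2x → x* = 25.5714.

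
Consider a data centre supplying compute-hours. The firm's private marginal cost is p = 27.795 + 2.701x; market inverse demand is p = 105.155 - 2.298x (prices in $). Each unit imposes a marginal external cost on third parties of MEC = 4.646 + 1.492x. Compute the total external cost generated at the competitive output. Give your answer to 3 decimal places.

$250.548

Market equilibrium (private): 27.795 + 2.701x = 105.155 - 2.298x → x_m = 15.4751.
Total external cost = ∫₀^{x_m} (4.646 + 1.492x) dx = 4.646×15.4751 + ½×1.492×15.4751² = 250.5484.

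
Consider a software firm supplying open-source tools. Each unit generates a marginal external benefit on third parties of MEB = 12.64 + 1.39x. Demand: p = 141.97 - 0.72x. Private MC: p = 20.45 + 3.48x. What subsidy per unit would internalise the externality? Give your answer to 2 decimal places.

subsidy = 79.00 per unit

Social marginal cost = private MC − MEB = 7.81 + 2.09x.
Set SMC = demand: 7.81 + 2.09x = 141.97 - 0.72x → x* = 47.7438.
The Pigouvian subsidy equals MEB at x*: 12.64 + 1.39×47.7438 = 79.0039.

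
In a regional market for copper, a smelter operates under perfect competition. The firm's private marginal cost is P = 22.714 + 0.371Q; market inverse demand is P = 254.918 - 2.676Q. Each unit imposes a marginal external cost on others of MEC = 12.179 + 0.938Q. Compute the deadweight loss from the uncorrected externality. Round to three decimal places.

DWL = 878.200

Market equilibrium (private): 22.714 + 0.371Q = 254.918 - 2.676Q → Q_m = 76.2074.
Social marginal cost = private MC + MEC = 34.893 + 1.309Q.
Set SMC = demand: 34.893 + 1.309Q = 254.918 - 2.676Q → Q* = 55.2133.
The loss is the area between SMC and demand from Q* to Q_m; with linear curves that's a triangle of height MEC(Q_m).
DWL = ½ × 20.9941 × 83.6616 = 878.2000.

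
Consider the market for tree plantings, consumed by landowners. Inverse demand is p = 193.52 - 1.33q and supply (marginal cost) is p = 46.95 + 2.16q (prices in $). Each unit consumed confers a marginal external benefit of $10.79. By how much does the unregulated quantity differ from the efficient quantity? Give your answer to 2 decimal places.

3.09 units

Market equilibrium (private): 46.95 + 2.16q = 193.52 - 1.33q → q_m = 41.9971.
Social marginal benefit = demand + MEB = 204.31 - 1.33q.
Set SMB = MC: 204.31 - 1.33q = 46.95 + 2.16q → q* = 45.0888.
Gap = |41.9971 − 45.0888| = 3.0917.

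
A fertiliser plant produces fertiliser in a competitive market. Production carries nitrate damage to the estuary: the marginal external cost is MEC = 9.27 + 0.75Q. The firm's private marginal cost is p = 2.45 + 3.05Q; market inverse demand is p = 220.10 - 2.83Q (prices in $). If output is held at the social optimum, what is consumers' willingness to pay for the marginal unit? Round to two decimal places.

P = $131.15

Social marginal cost = private MC + MEC = 11.72 + 3.80Q.
Set SMC = demand: 11.72 + 3.80Q = 220.10 - 2.83Q → Q* = 31.4299.
Consumer price on the demand curve at Q*: 220.10 − 2.83×31.4299 = 131.1534.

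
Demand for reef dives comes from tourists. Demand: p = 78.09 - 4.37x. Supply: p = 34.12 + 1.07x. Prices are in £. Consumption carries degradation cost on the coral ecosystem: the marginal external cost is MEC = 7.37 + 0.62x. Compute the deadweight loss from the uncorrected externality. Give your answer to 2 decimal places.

Market equilibrium (private): 34.12 + 1.07x = 78.09 - 4.37x → x_m = 8.0827.
Social marginal benefit = demand − MEC = 70.72 - 4.99x.
Set SMB = MC: 70.72 - 4.99x = 34.12 + 1.07x → x* = 6.0396.
Between x* and x_m the wedge MC − SMB runs linearly from 0 to MEC(x_m), so the loss is a triangle.
DWL = ½ × 2.0431 × 12.3813 = 12.6481.

DWL = £12.65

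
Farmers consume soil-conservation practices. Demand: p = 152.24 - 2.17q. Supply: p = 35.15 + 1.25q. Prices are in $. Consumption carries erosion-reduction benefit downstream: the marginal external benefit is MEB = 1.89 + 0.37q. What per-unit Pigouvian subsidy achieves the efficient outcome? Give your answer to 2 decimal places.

subsidy = $16.32 per unit

Social marginal benefit = demand + MEB = 154.13 - 1.80q.
Set SMB = MC: 154.13 - 1.80q = 35.15 + 1.25q → q* = 39.0098.
The Pigouvian subsidy equals MEB at q*: 1.89 + 0.37×39.0098 = 16.3236.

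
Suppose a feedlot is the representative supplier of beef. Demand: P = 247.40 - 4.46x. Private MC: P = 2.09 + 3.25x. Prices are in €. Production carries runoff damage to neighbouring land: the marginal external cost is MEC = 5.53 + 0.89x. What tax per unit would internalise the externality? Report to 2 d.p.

tax = €30.34 per unit

Social marginal cost = private MC + MEC = 7.62 + 4.14x.
Set SMC = demand: 7.62 + 4.14x = 247.40 - 4.46x → x* = 27.8814.
The Pigouvian tax equals MEC at x*: 5.53 + 0.89×27.8814 = 30.3444.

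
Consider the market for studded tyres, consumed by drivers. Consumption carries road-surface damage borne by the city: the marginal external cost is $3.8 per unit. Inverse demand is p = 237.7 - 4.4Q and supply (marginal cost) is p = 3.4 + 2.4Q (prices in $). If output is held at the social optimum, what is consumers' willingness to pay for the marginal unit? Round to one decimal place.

P = $88.6

Social marginal benefit = demand − MEC = 233.9 - 4.4Q.
Set SMB = MC: 233.9 - 4.4Q = 3.4 + 2.4Q → Q* = 33.8971.
Consumer price on the demand curve at Q*: 237.7 − 4.4×33.8971 = 88.5528.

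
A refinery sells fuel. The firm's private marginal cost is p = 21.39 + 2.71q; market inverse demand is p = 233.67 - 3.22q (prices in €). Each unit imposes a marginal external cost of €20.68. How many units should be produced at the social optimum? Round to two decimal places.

Social marginal cost = private MC + MEC = 42.07 + 2.71q.
Set SMC = demand: 42.07 + 2.71q = 233.67 - 3.22q → q* = 32.3103.

q* = 32.31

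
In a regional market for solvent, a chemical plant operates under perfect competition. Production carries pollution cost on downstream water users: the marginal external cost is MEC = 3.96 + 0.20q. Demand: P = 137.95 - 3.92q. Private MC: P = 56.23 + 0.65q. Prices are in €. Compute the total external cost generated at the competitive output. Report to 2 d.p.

€102.79

Market equilibrium (private): 56.23 + 0.65q = 137.95 - 3.92q → q_m = 17.8818.
Total external cost = ∫₀^{q_m} (3.96 + 0.20q) dq = 3.96×17.8818 + ½×0.20×17.8818² = 102.7878.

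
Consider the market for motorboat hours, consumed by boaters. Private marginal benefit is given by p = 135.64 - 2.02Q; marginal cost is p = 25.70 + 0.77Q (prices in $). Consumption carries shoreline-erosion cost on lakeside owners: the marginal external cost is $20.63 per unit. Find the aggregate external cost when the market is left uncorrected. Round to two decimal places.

Market equilibrium (private): 25.70 + 0.77Q = 135.64 - 2.02Q → Q_m = 39.4050.
Total external cost = MEC × Q_m = 20.63 × 39.4050 = 812.9252.

$812.93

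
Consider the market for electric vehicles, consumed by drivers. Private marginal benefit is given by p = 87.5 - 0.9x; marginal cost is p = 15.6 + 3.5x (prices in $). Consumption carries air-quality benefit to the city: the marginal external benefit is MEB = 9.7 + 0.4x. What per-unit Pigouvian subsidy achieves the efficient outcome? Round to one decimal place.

subsidy = $17.9 per unit

Social marginal benefit = demand + MEB = 97.2 - 0.5x.
Set SMB = MC: 97.2 - 0.5x = 15.6 + 3.5x → x* = 20.4000.
The Pigouvian subsidy equals MEB at x*: 9.7 + 0.4×20.4000 = 17.8600.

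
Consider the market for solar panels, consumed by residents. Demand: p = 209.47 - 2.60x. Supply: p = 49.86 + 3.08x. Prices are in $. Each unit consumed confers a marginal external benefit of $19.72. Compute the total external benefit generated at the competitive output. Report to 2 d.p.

$554.14

Market equilibrium (private): 49.86 + 3.08x = 209.47 - 2.60x → x_m = 28.1004.
Total external benefit = MEB × x_m = 19.72 × 28.1004 = 554.1399.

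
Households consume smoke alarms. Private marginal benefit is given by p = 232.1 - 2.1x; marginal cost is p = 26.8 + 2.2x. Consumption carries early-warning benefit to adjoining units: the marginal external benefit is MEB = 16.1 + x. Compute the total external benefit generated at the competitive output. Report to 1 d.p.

1908.4

Market equilibrium (private): 26.8 + 2.2x = 232.1 - 2.1x → x_m = 47.7442.
Total external benefit = ∫₀^{x_m} (16.1 + 1.0x) dx = 16.1×47.7442 + ½×1.0×47.7442² = 1908.4359.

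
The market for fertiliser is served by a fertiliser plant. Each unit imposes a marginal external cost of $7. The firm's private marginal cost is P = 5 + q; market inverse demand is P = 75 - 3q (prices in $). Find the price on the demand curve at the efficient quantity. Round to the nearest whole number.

Social marginal cost = private MC + MEC = 12 + q.
Set SMC = demand: 12 + q = 75 - 3q → q* = 15.7500.
Consumer price on the demand curve at q*: 75 − 3×15.7500 = 27.7500.

P = $28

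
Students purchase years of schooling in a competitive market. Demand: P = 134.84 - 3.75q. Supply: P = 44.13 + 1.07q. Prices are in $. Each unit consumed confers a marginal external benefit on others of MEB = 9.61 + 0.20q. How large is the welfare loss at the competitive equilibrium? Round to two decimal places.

Market equilibrium (private): 44.13 + 1.07q = 134.84 - 3.75q → q_m = 18.8195.
Social marginal benefit = demand + MEB = 144.45 - 3.55q.
Set SMB = MC: 144.45 - 3.55q = 44.13 + 1.07q → q* = 21.7143.
The welfare-loss triangle has base |q_m − q*| and height MEB(q_m) (the vertical gap between SMB and MC is zero at q* and MEB at q_m).
DWL = ½ × 2.8948 × 13.3739 = 19.3574.

DWL = $19.36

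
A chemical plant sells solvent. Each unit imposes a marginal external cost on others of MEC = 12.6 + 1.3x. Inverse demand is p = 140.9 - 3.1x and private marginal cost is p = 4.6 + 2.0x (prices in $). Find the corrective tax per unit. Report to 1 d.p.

Social marginal cost = private MC + MEC = 17.2 + 3.3x.
Set SMC = demand: 17.2 + 3.3x = 140.9 - 3.1x → x* = 19.3281.
The Pigouvian tax equals MEC at x*: 12.6 + 1.3×19.3281 = 37.7265.

tax = $37.7 per unit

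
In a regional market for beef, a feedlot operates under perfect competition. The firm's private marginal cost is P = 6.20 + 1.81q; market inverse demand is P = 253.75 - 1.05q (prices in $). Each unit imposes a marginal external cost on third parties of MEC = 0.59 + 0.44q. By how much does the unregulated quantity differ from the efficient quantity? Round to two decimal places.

Market equilibrium (private): 6.20 + 1.81q = 253.75 - 1.05q → q_m = 86.5559.
Social marginal cost = private MC + MEC = 6.79 + 2.25q.
Set SMC = demand: 6.79 + 2.25q = 253.75 - 1.05q → q* = 74.8364.
Gap = |86.5559 − 74.8364| = 11.7195.

11.72 units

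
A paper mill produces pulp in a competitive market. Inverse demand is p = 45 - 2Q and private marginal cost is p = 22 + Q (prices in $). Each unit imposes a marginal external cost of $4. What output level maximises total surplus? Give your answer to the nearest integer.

Social marginal cost = private MC + MEC = 26 + Q.
Set SMC = demand: 26 + Q = 45 - 2Q → Q* = 6.3333.

Q* = 6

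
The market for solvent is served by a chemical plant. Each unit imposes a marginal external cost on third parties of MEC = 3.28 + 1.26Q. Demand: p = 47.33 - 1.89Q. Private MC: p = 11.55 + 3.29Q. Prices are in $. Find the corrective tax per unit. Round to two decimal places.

Social marginal cost = private MC + MEC = 14.83 + 4.55Q.
Set SMC = demand: 14.83 + 4.55Q = 47.33 - 1.89Q → Q* = 5.0466.
The Pigouvian tax equals MEC at Q*: 3.28 + 1.26×5.0466 = 9.6387.

tax = $9.64 per unit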